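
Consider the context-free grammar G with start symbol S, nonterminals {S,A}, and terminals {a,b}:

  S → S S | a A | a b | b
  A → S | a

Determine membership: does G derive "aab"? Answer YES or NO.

Convert to CNF:
  S -> S S | T0 A | T0 T1 | b
  A -> S S | T0 A | T0 T1 | a | b
  T0 -> a
  T1 -> b

CYK table (by increasing span):
  [0..0]={A,T0}  "a"  orig:{A}
  [1..1]={A,T0}  "a"  orig:{A}
  [2..2]={A,S,T1}  "b"  orig:{A,S}
  [0..1]={A,S}  "aa"
  [1..2]={A,S}  "ab"
  [0..2]={A,S}  "aab"

S ∈ T[0,2] ⇒ YES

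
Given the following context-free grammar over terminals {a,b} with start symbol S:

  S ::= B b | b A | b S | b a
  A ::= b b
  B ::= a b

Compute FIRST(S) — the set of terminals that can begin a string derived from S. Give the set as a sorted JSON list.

FIRST iteration:
pass 1:
  A via A→b b: +{b}
  B via B→a b: +{a}
  S via S→B b: +{a}
  S via S→b A: +{b}
  FIRST[S]={a,b}  FIRST[A]={b}  FIRST[B]={a}
pass 2: — fixpoint
  FIRST[S]={a,b}  FIRST[A]={b}  FIRST[B]={a}

FIRST(S) = ["a", "b"]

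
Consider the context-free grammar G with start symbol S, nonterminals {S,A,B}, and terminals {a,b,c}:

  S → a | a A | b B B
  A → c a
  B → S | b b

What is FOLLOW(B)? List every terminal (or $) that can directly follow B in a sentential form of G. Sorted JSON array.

FIRST sets, iterate to fixpoint:
pass 1:
  A via A→c a: +{c}
  B via B→b b: +{b}
  S via S→a: +{a}
  S via S→b B B: +{b}
  FIRST[S]={a,b}  FIRST[A]={c}  FIRST[B]={b}
pass 2:
  B via B→S: +{a}
  FIRST[S]={a,b}  FIRST[A]={c}  FIRST[B]={a,b}
pass 3: — fixpoint
  FIRST[S]={a,b}  FIRST[A]={c}  FIRST[B]={a,b}

Compute FOLLOW by fixpoint:
FOLLOW(S) := {$}
pass 1:
  S→a A: FOLLOW(A) ⊇ FOLLOW(S) ⊇ {$}; new: +{$}
  S→b B B: FOLLOW(B) ⊇ FIRST(B) = {a,b}; new: +{a,b}
  S→b B B: FOLLOW(B) ⊇ FOLLOW(S) ⊇ {$}; new: +{$}
  FOLLOW(S)={$}  FOLLOW(A)={$}  FOLLOW(B)={$,a,b}
pass 2:
  B→S: FOLLOW(S) ⊇ FOLLOW(B) ⊇ {$,a,b}; new: +{a,b}
  S→a A: FOLLOW(A) ⊇ FOLLOW(S) ⊇ {$,a,b}; new: +{a,b}
  FOLLOW(S)={$,a,b}  FOLLOW(A)={$,a,b}  FOLLOW(B)={$,a,b}
pass 3: (stable)
  FOLLOW(S)={$,a,b}  FOLLOW(A)={$,a,b}  FOLLOW(B)={$,a,b}

FOLLOW(B) = ["$", "a", "b"]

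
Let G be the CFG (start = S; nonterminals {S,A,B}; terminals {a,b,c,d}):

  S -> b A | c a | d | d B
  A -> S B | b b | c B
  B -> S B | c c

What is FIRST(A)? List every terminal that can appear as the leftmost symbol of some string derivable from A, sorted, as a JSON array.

FIRST sets, iterate to fixpoint:
round 1:
  A via A→b b: +{b}
  A via A→c B: +{c}
  B via B→c c: +{c}
  S via S→b A: +{b}
  S via S→c a: +{c}
  S via S→d: +{d}
  FIRST(S)={b,c,d}  FIRST(A)={b,c}  FIRST(B)={c}
round 2:
  A via A→S B: +{d}
  B via B→S B: +{b,d}
  FIRST(S)={b,c,d}  FIRST(A)={b,c,d}  FIRST(B)={b,c,d}
round 3: (no change)
  FIRST(S)={b,c,d}  FIRST(A)={b,c,d}  FIRST(B)={b,c,d}

FIRST(A) = ["b", "c", "d"]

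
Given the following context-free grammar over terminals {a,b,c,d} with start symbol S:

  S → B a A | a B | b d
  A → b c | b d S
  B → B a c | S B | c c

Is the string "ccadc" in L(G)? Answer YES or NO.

CNF form of G:
  S -> B X6 | T0 T2 | T3 B
  A -> T0 T1 | T0 X4
  B -> B X5 | S B | T1 T1
  T0 -> b
  T1 -> c
  T2 -> d
  T3 -> a
  X4 -> T2 S
  X5 -> T3 T1
  X6 -> T3 A

CYK fill:
  cell(0,0) c: {T1}  orig:{}
  cell(1,1) c: {T1}  orig:{}
  cell(2,2) a: {T3}  orig:{}
  cell(3,3) d: {T2}  orig:{}
  cell(4,4) c: {T1}  orig:{}
  cell(0,1) cc: {B}
  cell(1,2) ca: ∅
  cell(2,3) ad: ∅
  cell(3,4) dc: ∅
  cell(0,2) cca: ∅
  cell(1,3) cad: ∅
  cell(2,4) adc: ∅
  cell(0,3) ccad: ∅
  cell(1,4) cadc: ∅
  cell(0,4) ccadc: ∅

S ∉ T[0,4] ⇒ NO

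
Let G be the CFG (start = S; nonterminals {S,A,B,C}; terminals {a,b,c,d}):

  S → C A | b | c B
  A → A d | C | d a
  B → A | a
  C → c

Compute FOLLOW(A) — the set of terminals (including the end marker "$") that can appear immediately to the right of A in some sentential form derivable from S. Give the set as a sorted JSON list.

FIRST iteration:
round 1:
  A via A→d a: +{d}
  B via B→A: +{d}
  B via B→a: +{a}
  C via C→c: +{c}
  S via S→C A: +{c}
  S via S→b: +{b}
  FIRST(S)={b,c}  FIRST(A)={d}  FIRST(B)={a,d}  FIRST(C)={c}
round 2:
  A via A→C: +{c}
  B via B→A: +{c}
  FIRST(S)={b,c}  FIRST(A)={c,d}  FIRST(B)={a,c,d}  FIRST(C)={c}
round 3: — fixpoint
  FIRST(S)={b,c}  FIRST(A)={c,d}  FIRST(B)={a,c,d}  FIRST(C)={c}

FOLLOW iteration:
seed FOLLOW(S) with $
round 1:
  A→A d: FOLLOW(A) ⊇ FIRST(d) = {d}; new: +{d}
  A→C: FOLLOW(C) ⊇ FOLLOW(A) ⊇ {d}; new: +{d}
  S→C A: FOLLOW(C) ⊇ FIRST(A) = {c,d}; new: +{c}
  S→C A: FOLLOW(A) ⊇ FOLLOW(S) ⊇ {$}; new: +{$}
  S→c B: FOLLOW(B) ⊇ FOLLOW(S) ⊇ {$}; new: +{$}
  FOLLOW(S)={$}  FOLLOW(A)={$,d}  FOLLOW(B)={$}  FOLLOW(C)={c,d}
round 2:
  A→C: FOLLOW(C) ⊇ FOLLOW(A) ⊇ {$,d}; new: +{$}
  FOLLOW(S)={$}  FOLLOW(A)={$,d}  FOLLOW(B)={$}  FOLLOW(C)={$,c,d}
round 3: (no change)
  FOLLOW(S)={$}  FOLLOW(A)={$,d}  FOLLOW(B)={$}  FOLLOW(C)={$,c,d}

FOLLOW(A) = ["$", "d"]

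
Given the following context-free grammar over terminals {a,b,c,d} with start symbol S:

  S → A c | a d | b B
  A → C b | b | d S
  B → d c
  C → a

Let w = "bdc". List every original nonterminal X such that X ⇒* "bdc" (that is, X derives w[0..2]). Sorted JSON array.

CNF form of G:
  S -> A T2 | T0 B | T3 T1
  A -> C T0 | T1 S | b
  B -> T1 T2
  C -> a
  T0 -> b
  T1 -> d
  T2 -> c
  T3 -> a

CYK fill (cells [i..j] with 0 ≤ i ≤ j ≤ 2 only):
  cell(0,0) b: {A,T0}  orig:{A}
  cell(1,1) d: {T1}  orig:{}
  cell(2,2) c: {T2}  orig:{}
  cell(0,1) bd: ∅
  cell(1,2) dc: {B}
  cell(0,2) bdc: {S}

Original NTs in T[0,2] deriving "bdc": ["S"]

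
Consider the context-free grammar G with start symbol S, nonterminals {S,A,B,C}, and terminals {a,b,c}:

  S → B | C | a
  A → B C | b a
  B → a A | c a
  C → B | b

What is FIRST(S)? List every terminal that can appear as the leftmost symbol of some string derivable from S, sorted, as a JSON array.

Compute FIRST by fixpoint:
pass 1:
  A via A→b a: +{b}
  B via B→a A: +{a}
  B via B→c a: +{c}
  C via C→B: +{a,c}
  C via C→b: +{b}
  S via S→B: +{a,c}
  S via S→C: +{b}
  S: {a,b,c}  A: {b}  B: {a,c}  C: {a,b,c}
pass 2:
  A via A→B C: +{a,c}
  S: {a,b,c}  A: {a,b,c}  B: {a,c}  C: {a,b,c}
pass 3: (no change)
  S: {a,b,c}  A: {a,b,c}  B: {a,c}  C: {a,b,c}

FIRST(S) = ["a", "b", "c"]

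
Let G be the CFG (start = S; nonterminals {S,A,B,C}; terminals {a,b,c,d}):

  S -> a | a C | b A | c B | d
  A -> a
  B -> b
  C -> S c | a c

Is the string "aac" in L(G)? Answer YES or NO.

Convert to CNF:
  S -> T0 B | T1 C | T2 A | a | d
  A -> a
  B -> b
  C -> S T0 | T1 T0
  T0 -> c
  T1 -> a
  T2 -> b

CYK table (by increasing span):
  cell(0,0) a: {A,S,T1}  orig:{A,S}
  cell(1,1) a: {A,S,T1}  orig:{A,S}
  cell(2,2) c: {T0}  orig:{}
  cell(0,1) aa: ∅
  cell(1,2) ac: {C}
  cell(0,2) aac: {S}

S ∈ T[0,2] ⇒ YES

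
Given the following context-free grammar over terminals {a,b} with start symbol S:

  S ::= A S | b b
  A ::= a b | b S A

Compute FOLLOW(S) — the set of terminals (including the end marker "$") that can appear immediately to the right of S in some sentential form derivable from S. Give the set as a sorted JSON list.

Compute FIRST by fixpoint:
iter 1:
  A via A→a b: +{a}
  A via A→b S A: +{b}
  S via S→A S: +{a,b}
  S: {a,b}  A: {a,b}
iter 2: (stable)
  S: {a,b}  A: {a,b}

Compute FOLLOW by fixpoint:
FOLLOW(S) := {$}
[1]
  A→b S A: FOLLOW(S) ⊇ FIRST(A) = {a,b}; new: +{a,b}
  S→A S: FOLLOW(A) ⊇ FIRST(S) = {a,b}; new: +{a,b}
  S: {$,a,b}  A: {a,b}
[2] done
  S: {$,a,b}  A: {a,b}

FOLLOW(S) = ["$", "a", "b"]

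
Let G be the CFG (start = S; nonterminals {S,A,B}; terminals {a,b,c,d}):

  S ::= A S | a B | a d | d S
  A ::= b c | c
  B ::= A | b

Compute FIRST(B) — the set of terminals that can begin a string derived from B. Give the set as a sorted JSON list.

FIRST iteration:
[1]
  A via A→b c: +{b}
  A via A→c: +{c}
  B via B→A: +{b,c}
  S via S→A S: +{b,c}
  S via S→a B: +{a}
  S via S→d S: +{d}
  S: {a,b,c,d}  A: {b,c}  B: {b,c}
[2] done
  S: {a,b,c,d}  A: {b,c}  B: {b,c}

FIRST(B) = ["b", "c"]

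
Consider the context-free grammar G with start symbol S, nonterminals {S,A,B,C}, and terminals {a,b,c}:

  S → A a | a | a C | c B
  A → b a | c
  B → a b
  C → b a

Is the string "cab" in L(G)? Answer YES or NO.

Convert to CNF:
  S -> A T1 | T1 C | T2 B | a
  A -> T0 T1 | c
  B -> T1 T0
  C -> T0 T1
  T0 -> b
  T1 -> a
  T2 -> c

Fill CYK table bottom-up:
  T[0,0] 'c' = {A,T2}  orig:{A}
  T[1,1] 'a' = {S,T1}  orig:{S}
  T[2,2] 'b' = {T0}  orig:{}
  T[0,1] 'ca' = {S}
  T[1,2] 'ab' = {B}
  T[0,2] 'cab' = {S}

S ∈ T[0,2] ⇒ YES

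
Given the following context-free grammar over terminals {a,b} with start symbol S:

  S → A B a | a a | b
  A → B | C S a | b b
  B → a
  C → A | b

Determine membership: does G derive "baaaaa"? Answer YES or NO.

Convert to CNF:
  S -> A X4 | T0 T0 | b
  A -> C X2 | T1 T1 | a
  B -> a
  C -> C X3 | T1 T1 | a | b
  T0 -> a
  T1 -> b
  X2 -> S T0
  X3 -> S T0
  X4 -> B T0

CYK table (by increasing span):
  T[0,0] 'b' = {C,S,T1}  orig:{C,S}
  T[1,1] 'a' = {A,B,C,T0}  orig:{A,B,C}
  T[2,2] 'a' = {A,B,C,T0}  orig:{A,B,C}
  T[3,3] 'a' = {A,B,C,T0}  orig:{A,B,C}
  T[4,4] 'a' = {A,B,C,T0}  orig:{A,B,C}
  T[5,5] 'a' = {A,B,C,T0}  orig:{A,B,C}
  T[0,1] 'ba' = {X2,X3}  orig:{}
  T[1,2] 'aa' = {S,X4}  orig:{S}
  T[2,3] 'aa' = {S,X4}  orig:{S}
  T[3,4] 'aa' = {S,X4}  orig:{S}
  T[4,5] 'aa' = {S,X4}  orig:{S}
  T[0,2] 'baa' = ∅
  T[1,3] 'aaa' = {S,X2,X3}  orig:{S}
  T[2,4] 'aaa' = {S,X2,X3}  orig:{S}
  T[3,5] 'aaa' = {S,X2,X3}  orig:{S}
  T[0,3] 'baaa' = {A,C}
  T[1,4] 'aaaa' = {A,C,X2,X3}  orig:{A,C}
  T[2,5] 'aaaa' = {A,C,X2,X3}  orig:{A,C}
  T[0,4] 'baaaa' = {A,C}
  T[1,5] 'aaaaa' = {A,C}
  T[0,5] 'baaaaa' = {S}

S ∈ T[0,5] ⇒ YES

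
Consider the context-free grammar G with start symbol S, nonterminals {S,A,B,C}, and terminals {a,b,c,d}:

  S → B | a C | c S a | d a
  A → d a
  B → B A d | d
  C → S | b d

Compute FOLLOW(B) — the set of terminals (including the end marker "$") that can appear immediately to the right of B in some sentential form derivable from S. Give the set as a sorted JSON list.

FIRST sets, iterate to fixpoint:
pass 1:
  A via A→d a: +{d}
  B via B→d: +{d}
  C via C→b d: +{b}
  S via S→B: +{d}
  S via S→a C: +{a}
  S via S→c S a: +{c}
  S: {a,c,d}  A: {d}  B: {d}  C: {b}
pass 2:
  C via C→S: +{a,c,d}
  S: {a,c,d}  A: {d}  B: {d}  C: {a,b,c,d}
pass 3: (stable)
  S: {a,c,d}  A: {d}  B: {d}  C: {a,b,c,d}

Compute FOLLOW by fixpoint:
FOLLOW(S) := {$}
round 1:
  B→B A d: FOLLOW(B) ⊇ FIRST(A) = {d}; new: +{d}
  B→B A d: FOLLOW(A) ⊇ FIRST(d) = {d}; new: +{d}
  S→B: FOLLOW(B) ⊇ FOLLOW(S) ⊇ {$}; new: +{$}
  S→a C: FOLLOW(C) ⊇ FOLLOW(S) ⊇ {$}; new: +{$}
  S→c S a: FOLLOW(S) ⊇ FIRST(a) = {a}; new: +{a}
  S: {$,a}  A: {d}  B: {$,d}  C: {$}
round 2:
  S→B: FOLLOW(B) ⊇ FOLLOW(S) ⊇ {$,a}; new: +{a}
  S→a C: FOLLOW(C) ⊇ FOLLOW(S) ⊇ {$,a}; new: +{a}
  S: {$,a}  A: {d}  B: {$,a,d}  C: {$,a}
round 3: — fixpoint
  S: {$,a}  A: {d}  B: {$,a,d}  C: {$,a}

FOLLOW(B) = ["$", "a", "d"]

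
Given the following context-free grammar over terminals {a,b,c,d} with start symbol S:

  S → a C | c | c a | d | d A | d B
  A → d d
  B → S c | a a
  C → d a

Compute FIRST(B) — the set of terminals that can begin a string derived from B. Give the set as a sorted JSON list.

Compute FIRST by fixpoint:
[1]
  A via A→d d: +{d}
  B via B→a a: +{a}
  C via C→d a: +{d}
  S via S→a C: +{a}
  S via S→c: +{c}
  S via S→d: +{d}
  FIRST(S)={a,c,d}  FIRST(A)={d}  FIRST(B)={a}  FIRST(C)={d}
[2]
  B via B→S c: +{c,d}
  FIRST(S)={a,c,d}  FIRST(A)={d}  FIRST(B)={a,c,d}  FIRST(C)={d}
[3] (stable)
  FIRST(S)={a,c,d}  FIRST(A)={d}  FIRST(B)={a,c,d}  FIRST(C)={d}

FIRST(B) = ["a", "c", "d"]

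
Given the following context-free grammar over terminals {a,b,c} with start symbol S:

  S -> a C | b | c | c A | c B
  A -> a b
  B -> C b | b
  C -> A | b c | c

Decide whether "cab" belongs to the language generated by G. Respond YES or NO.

CNF form of G:
  S -> T0 C | T2 A | T2 B | b | c
  A -> T0 T1
  B -> C T1 | b
  C -> T0 T1 | T1 T2 | c
  T0 -> a
  T1 -> b
  T2 -> c

Fill CYK table bottom-up:
  cell(0,0) c: {C,S,T2}  orig:{C,S}
  cell(1,1) a: {T0}  orig:{}
  cell(2,2) b: {B,S,T1}  orig:{B,S}
  cell(0,1) ca: ∅
  cell(1,2) ab: {A,C}
  cell(0,2) cab: {S}

S ∈ T[0,2] ⇒ YES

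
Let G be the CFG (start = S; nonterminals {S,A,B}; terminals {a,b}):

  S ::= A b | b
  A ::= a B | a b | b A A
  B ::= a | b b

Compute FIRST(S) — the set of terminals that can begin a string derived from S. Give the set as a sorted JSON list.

FIRST sets, iterate to fixpoint:
round 1:
  A via A→a B: +{a}
  A via A→b A A: +{b}
  B via B→a: +{a}
  B via B→b b: +{b}
  S via S→A b: +{a,b}
  FIRST(S)={a,b}  FIRST(A)={a,b}  FIRST(B)={a,b}
round 2: — fixpoint
  FIRST(S)={a,b}  FIRST(A)={a,b}  FIRST(B)={a,b}

FIRST(S) = ["a", "b"]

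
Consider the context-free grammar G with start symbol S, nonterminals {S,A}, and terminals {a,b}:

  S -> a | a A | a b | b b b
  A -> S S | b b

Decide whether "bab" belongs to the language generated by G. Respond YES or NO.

CNF form of G:
  S -> T0 X2 | T1 A | T1 T0 | a
  A -> S S | T0 T0
  T0 -> b
  T1 -> a
  X2 -> T0 T0

Fill CYK table bottom-up:
  [0..0]={T0}  "b"  orig:{}
  [1..1]={S,T1}  "a"  orig:{S}
  [2..2]={T0}  "b"  orig:{}
  [0..1]=∅  "ba"
  [1..2]={S}  "ab"
  [0..2]=∅  "bab"

S ∉ T[0,2] ⇒ NO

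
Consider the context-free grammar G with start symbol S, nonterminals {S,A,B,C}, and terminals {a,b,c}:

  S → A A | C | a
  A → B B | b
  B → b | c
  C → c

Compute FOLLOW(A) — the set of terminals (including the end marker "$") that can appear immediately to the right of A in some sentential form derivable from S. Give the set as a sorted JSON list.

Compute FIRST by fixpoint:
pass 1:
  A via A→b: +{b}
  B via B→b: +{b}
  B via B→c: +{c}
  C via C→c: +{c}
  S via S→A A: +{b}
  S via S→C: +{c}
  S via S→a: +{a}
  S: {a,b,c}  A: {b}  B: {b,c}  C: {c}
pass 2:
  A via A→B B: +{c}
  S: {a,b,c}  A: {b,c}  B: {b,c}  C: {c}
pass 3: done
  S: {a,b,c}  A: {b,c}  B: {b,c}  C: {c}

Compute FOLLOW by fixpoint:
FOLLOW(S) := {$}
pass 1:
  A→B B: FOLLOW(B) ⊇ FIRST(B) = {b,c}; new: +{b,c}
  S→A A: FOLLOW(A) ⊇ FIRST(A) = {b,c}; new: +{b,c}
  S→A A: FOLLOW(A) ⊇ FOLLOW(S) ⊇ {$}; new: +{$}
  S→C: FOLLOW(C) ⊇ FOLLOW(S) ⊇ {$}; new: +{$}
  FOLLOW[S]={$}  FOLLOW[A]={$,b,c}  FOLLOW[B]={b,c}  FOLLOW[C]={$}
pass 2:
  A→B B: FOLLOW(B) ⊇ FOLLOW(A) ⊇ {$,b,c}; new: +{$}
  FOLLOW[S]={$}  FOLLOW[A]={$,b,c}  FOLLOW[B]={$,b,c}  FOLLOW[C]={$}
pass 3: (stable)
  FOLLOW[S]={$}  FOLLOW[A]={$,b,c}  FOLLOW[B]={$,b,c}  FOLLOW[C]={$}

FOLLOW(A) = ["$", "b", "c"]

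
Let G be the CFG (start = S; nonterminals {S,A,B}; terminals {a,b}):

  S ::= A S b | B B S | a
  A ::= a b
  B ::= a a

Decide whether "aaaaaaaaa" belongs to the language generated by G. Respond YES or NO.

CNF form of G:
  S -> A X2 | B X3 | a
  A -> T0 T1
  B -> T0 T0
  T0 -> a
  T1 -> b
  X2 -> S T1
  X3 -> B S

CYK fill:
  [0..0]={S,T0}  "a"  orig:{S}
  [1..1]={S,T0}  "a"  orig:{S}
  [2..2]={S,T0}  "a"  orig:{S}
  [3..3]={S,T0}  "a"  orig:{S}
  [4..4]={S,T0}  "a"  orig:{S}
  [5..5]={S,T0}  "a"  orig:{S}
  [6..6]={S,T0}  "a"  orig:{S}
  [7..7]={S,T0}  "a"  orig:{S}
  [8..8]={S,T0}  "a"  orig:{S}
  [0..1]={B}  "aa"
  [1..2]={B}  "aa"
  [2..3]={B}  "aa"
  [3..4]={B}  "aa"
  [4..5]={B}  "aa"
  [5..6]={B}  "aa"
  [6..7]={B}  "aa"
  [7..8]={B}  "aa"
  [0..2]={X3}  "aaa"  orig:{}
  [1..3]={X3}  "aaa"  orig:{}
  [2..4]={X3}  "aaa"  orig:{}
  [3..5]={X3}  "aaa"  orig:{}
  [4..6]={X3}  "aaa"  orig:{}
  [5..7]={X3}  "aaa"  orig:{}
  [6..8]={X3}  "aaa"  orig:{}
  [0..3]=∅  "aaaa"
  [1..4]=∅  "aaaa"
  [2..5]=∅  "aaaa"
  [3..6]=∅  "aaaa"
  [4..7]=∅  "aaaa"
  [5..8]=∅  "aaaa"
  [0..4]={S}  "aaaaa"
  [1..5]={S}  "aaaaa"
  [2..6]={S}  "aaaaa"
  [3..7]={S}  "aaaaa"
  [4..8]={S}  "aaaaa"
  [0..5]=∅  "aaaaaa"
  [1..6]=∅  "aaaaaa"
  [2..7]=∅  "aaaaaa"
  [3..8]=∅  "aaaaaa"
  [0..6]={X3}  "aaaaaaa"  orig:{}
  [1..7]={X3}  "aaaaaaa"  orig:{}
  [2..8]={X3}  "aaaaaaa"  orig:{}
  [0..7]=∅  "aaaaaaaa"
  [1..8]=∅  "aaaaaaaa"
  [0..8]={S}  "aaaaaaaaa"

S ∈ T[0,8] ⇒ YES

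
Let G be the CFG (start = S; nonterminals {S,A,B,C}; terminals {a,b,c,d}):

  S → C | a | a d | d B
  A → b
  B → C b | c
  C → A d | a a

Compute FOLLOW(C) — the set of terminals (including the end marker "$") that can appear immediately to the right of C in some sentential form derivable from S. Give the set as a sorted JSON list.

FIRST iteration:
iter 1:
  A via A→b: +{b}
  B via B→c: +{c}
  C via C→A d: +{b}
  C via C→a a: +{a}
  S via S→C: +{a,b}
  S via S→d B: +{d}
  FIRST[S]={a,b,d}  FIRST[A]={b}  FIRST[B]={c}  FIRST[C]={a,b}
iter 2:
  B via B→C b: +{a,b}
  FIRST[S]={a,b,d}  FIRST[A]={b}  FIRST[B]={a,b,c}  FIRST[C]={a,b}
iter 3: done
  FIRST[S]={a,b,d}  FIRST[A]={b}  FIRST[B]={a,b,c}  FIRST[C]={a,b}

Compute FOLLOW by fixpoint:
seed FOLLOW(S) with $
iter 1:
  B→C b: FOLLOW(C) ⊇ FIRST(b) = {b}; new: +{b}
  C→A d: FOLLOW(A) ⊇ FIRST(d) = {d}; new: +{d}
  S→C: FOLLOW(C) ⊇ FOLLOW(S) ⊇ {$}; new: +{$}
  S→d B: FOLLOW(B) ⊇ FOLLOW(S) ⊇ {$}; new: +{$}
  FOLLOW(S)={$}  FOLLOW(A)={d}  FOLLOW(B)={$}  FOLLOW(C)={$,b}
iter 2: (no change)
  FOLLOW(S)={$}  FOLLOW(A)={d}  FOLLOW(B)={$}  FOLLOW(C)={$,b}

FOLLOW(C) = ["$", "b"]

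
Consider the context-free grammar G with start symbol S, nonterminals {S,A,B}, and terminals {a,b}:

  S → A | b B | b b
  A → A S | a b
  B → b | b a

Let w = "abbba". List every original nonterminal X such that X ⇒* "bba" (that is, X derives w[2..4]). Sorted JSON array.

Convert to CNF:
  S -> A S | T0 T1 | T1 B | T1 T1
  A -> A S | T0 T1
  B -> T1 T0 | b
  T0 -> a
  T1 -> b

Fill CYK table bottom-up (cells [i..j] with 2 ≤ i ≤ j ≤ 4 only):
  T[2,2] 'b' = {B,T1}  orig:{B}
  T[3,3] 'b' = {B,T1}  orig:{B}
  T[4,4] 'a' = {T0}  orig:{}
  T[2,3] 'bb' = {S}
  T[3,4] 'ba' = {B}
  T[2,4] 'bba' = {S}

Original NTs in T[2,4] deriving "bba": ["S"]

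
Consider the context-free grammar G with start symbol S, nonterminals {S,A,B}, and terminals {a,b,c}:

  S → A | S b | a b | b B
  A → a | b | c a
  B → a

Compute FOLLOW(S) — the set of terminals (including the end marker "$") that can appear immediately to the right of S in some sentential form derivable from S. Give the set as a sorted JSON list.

FIRST iteration:
round 1:
  A via A→a: +{a}
  A via A→b: +{b}
  A via A→c a: +{c}
  B via B→a: +{a}
  S via S→A: +{a,b,c}
  FIRST(S)={a,b,c}  FIRST(A)={a,b,c}  FIRST(B)={a}
round 2: — fixpoint
  FIRST(S)={a,b,c}  FIRST(A)={a,b,c}  FIRST(B)={a}

FOLLOW iteration:
initialize: $ ∈ FOLLOW(S)
pass 1:
  S→A: FOLLOW(A) ⊇ FOLLOW(S) ⊇ {$}; new: +{$}
  S→S b: FOLLOW(S) ⊇ FIRST(b) = {b}; new: +{b}
  S→b B: FOLLOW(B) ⊇ FOLLOW(S) ⊇ {$,b}; new: +{$,b}
  FOLLOW(S)={$,b}  FOLLOW(A)={$}  FOLLOW(B)={$,b}
pass 2:
  S→A: FOLLOW(A) ⊇ FOLLOW(S) ⊇ {$,b}; new: +{b}
  FOLLOW(S)={$,b}  FOLLOW(A)={$,b}  FOLLOW(B)={$,b}
pass 3: (stable)
  FOLLOW(S)={$,b}  FOLLOW(A)={$,b}  FOLLOW(B)={$,b}

FOLLOW(S) = ["$", "b"]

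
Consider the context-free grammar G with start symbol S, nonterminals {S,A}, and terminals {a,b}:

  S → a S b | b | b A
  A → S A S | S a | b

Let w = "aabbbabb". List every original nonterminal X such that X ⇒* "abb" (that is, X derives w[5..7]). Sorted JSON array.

CNF form of G:
  S -> T0 X3 | T1 A | b
  A -> S T0 | S X2 | b
  T0 -> a
  T1 -> b
  X2 -> A S
  X3 -> S T1

Fill CYK table bottom-up (cells [i..j] with 5 ≤ i ≤ j ≤ 7 only):
  cell(5,5) a: {T0}  orig:{}
  cell(6,6) b: {A,S,T1}  orig:{A,S}
  cell(7,7) b: {A,S,T1}  orig:{A,S}
  cell(5,6) ab: ∅
  cell(6,7) bb: {S,X2,X3}  orig:{S}
  cell(5,7) abb: {S}

Original NTs in T[5,7] deriving "abb": ["S"]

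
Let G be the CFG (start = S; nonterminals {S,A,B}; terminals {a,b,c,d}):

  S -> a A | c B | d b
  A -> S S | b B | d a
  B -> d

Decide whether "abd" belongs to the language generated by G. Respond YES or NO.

Convert to CNF:
  S -> T1 T0 | T2 A | T3 B
  A -> S S | T0 B | T1 T2
  B -> d
  T0 -> b
  T1 -> d
  T2 -> a
  T3 -> c

Fill CYK table bottom-up:
  [0..0]={T2}  "a"  orig:{}
  [1..1]={T0}  "b"  orig:{}
  [2..2]={B,T1}  "d"  orig:{B}
  [0..1]=∅  "ab"
  [1..2]={A}  "bd"
  [0..2]={S}  "abd"

S ∈ T[0,2] ⇒ YES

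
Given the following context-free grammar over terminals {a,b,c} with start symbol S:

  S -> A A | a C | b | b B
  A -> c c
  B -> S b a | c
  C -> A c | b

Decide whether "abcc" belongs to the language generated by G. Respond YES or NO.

Convert to CNF:
  S -> A A | T1 B | T2 C | b
  A -> T0 T0
  B -> S X3 | c
  C -> A T0 | b
  T0 -> c
  T1 -> b
  T2 -> a
  X3 -> T1 T2

CYK table (by increasing span):
  cell(0,0) a: {T2}  orig:{}
  cell(1,1) b: {C,S,T1}  orig:{C,S}
  cell(2,2) c: {B,T0}  orig:{B}
  cell(3,3) c: {B,T0}  orig:{B}
  cell(0,1) ab: {S}
  cell(1,2) bc: {S}
  cell(2,3) cc: {A}
  cell(0,2) abc: ∅
  cell(1,3) bcc: ∅
  cell(0,3) abcc: ∅

S ∉ T[0,3] ⇒ NO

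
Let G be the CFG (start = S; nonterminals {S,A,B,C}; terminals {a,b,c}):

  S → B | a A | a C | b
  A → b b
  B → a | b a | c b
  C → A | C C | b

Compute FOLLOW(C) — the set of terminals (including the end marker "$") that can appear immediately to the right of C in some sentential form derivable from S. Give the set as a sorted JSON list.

FIRST sets, iterate to fixpoint:
[1]
  A via A→b b: +{b}
  B via B→a: +{a}
  B via B→b a: +{b}
  B via B→c b: +{c}
  C via C→A: +{b}
  S via S→B: +{a,b,c}
  FIRST(S)={a,b,c}  FIRST(A)={b}  FIRST(B)={a,b,c}  FIRST(C)={b}
[2] — fixpoint
  FIRST(S)={a,b,c}  FIRST(A)={b}  FIRST(B)={a,b,c}  FIRST(C)={b}

FOLLOW sets:
seed FOLLOW(S) with $
pass 1:
  C→C C: FOLLOW(C) ⊇ FIRST(C) = {b}; new: +{b}
  S→B: FOLLOW(B) ⊇ FOLLOW(S) ⊇ {$}; new: +{$}
  S→a A: FOLLOW(A) ⊇ FOLLOW(S) ⊇ {$}; new: +{$}
  S→a C: FOLLOW(C) ⊇ FOLLOW(S) ⊇ {$}; new: +{$}
  S: {$}  A: {$}  B: {$}  C: {$,b}
pass 2:
  C→A: FOLLOW(A) ⊇ FOLLOW(C) ⊇ {$,b}; new: +{b}
  S: {$}  A: {$,b}  B: {$}  C: {$,b}
pass 3: (no change)
  S: {$}  A: {$,b}  B: {$}  C: {$,b}

FOLLOW(C) = ["$", "b"]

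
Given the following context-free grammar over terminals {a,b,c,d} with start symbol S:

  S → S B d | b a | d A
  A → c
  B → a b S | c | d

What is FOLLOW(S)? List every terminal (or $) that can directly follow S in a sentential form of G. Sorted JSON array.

Compute FIRST by fixpoint:
[1]
  A via A→c: +{c}
  B via B→a b S: +{a}
  B via B→c: +{c}
  B via B→d: +{d}
  S via S→b a: +{b}
  S via S→d A: +{d}
  S: {b,d}  A: {c}  B: {a,c,d}
[2] done
  S: {b,d}  A: {c}  B: {a,c,d}

FOLLOW sets:
seed FOLLOW(S) with $
pass 1:
  S→S B d: FOLLOW(S) ⊇ FIRST(B) = {a,c,d}; new: +{a,c,d}
  S→S B d: FOLLOW(B) ⊇ FIRST(d) = {d}; new: +{d}
  S→d A: FOLLOW(A) ⊇ FOLLOW(S) ⊇ {$,a,c,d}; new: +{$,a,c,d}
  FOLLOW(S)={$,a,c,d}  FOLLOW(A)={$,a,c,d}  FOLLOW(B)={d}
pass 2: done
  FOLLOW(S)={$,a,c,d}  FOLLOW(A)={$,a,c,d}  FOLLOW(B)={d}

FOLLOW(S) = ["$", "a", "c", "d"]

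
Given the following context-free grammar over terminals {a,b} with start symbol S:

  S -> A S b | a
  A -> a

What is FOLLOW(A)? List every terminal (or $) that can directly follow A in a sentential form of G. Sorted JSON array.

Compute FIRST by fixpoint:
round 1:
  A via A→a: +{a}
  S via S→A S b: +{a}
  FIRST(S)={a}  FIRST(A)={a}
round 2: done
  FIRST(S)={a}  FIRST(A)={a}

FOLLOW sets:
FOLLOW(S) := {$}
pass 1:
  S→A S b: FOLLOW(A) ⊇ FIRST(S) = {a}; new: +{a}
  S→A S b: FOLLOW(S) ⊇ FIRST(b) = {b}; new: +{b}
  FOLLOW[S]={$,b}  FOLLOW[A]={a}
pass 2: (stable)
  FOLLOW[S]={$,b}  FOLLOW[A]={a}

FOLLOW(A) = ["a"]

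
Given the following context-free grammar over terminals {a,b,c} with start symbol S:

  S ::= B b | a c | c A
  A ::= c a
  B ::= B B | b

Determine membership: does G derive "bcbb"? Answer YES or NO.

Convert to CNF:
  S -> B T2 | T0 A | T1 T0
  A -> T0 T1
  B -> B B | b
  T0 -> c
  T1 -> a
  T2 -> b

CYK table (by increasing span):
  T[0,0] 'b' = {B,T2}  orig:{B}
  T[1,1] 'c' = {T0}  orig:{}
  T[2,2] 'b' = {B,T2}  orig:{B}
  T[3,3] 'b' = {B,T2}  orig:{B}
  T[0,1] 'bc' = ∅
  T[1,2] 'cb' = ∅
  T[2,3] 'bb' = {B,S}
  T[0,2] 'bcb' = ∅
  T[1,3] 'cbb' = ∅
  T[0,3] 'bcbb' = ∅

S ∉ T[0,3] ⇒ NO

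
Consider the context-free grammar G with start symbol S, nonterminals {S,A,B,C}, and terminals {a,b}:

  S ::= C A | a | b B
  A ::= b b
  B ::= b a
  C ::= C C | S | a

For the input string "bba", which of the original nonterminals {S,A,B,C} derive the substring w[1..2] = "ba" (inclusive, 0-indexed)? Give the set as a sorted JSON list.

Convert to CNF:
  S -> C A | T0 B | a
  A -> T0 T0
  B -> T0 T1
  C -> C A | C C | T0 B | a
  T0 -> b
  T1 -> a

Fill CYK table bottom-up — only the sub-triangle for w[1..2]:
  cell(1,1) b: {T0}  orig:{}
  cell(2,2) a: {C,S,T1}  orig:{C,S}
  cell(1,2) ba: {B}

Original NTs in T[1,2] deriving "ba": ["B"]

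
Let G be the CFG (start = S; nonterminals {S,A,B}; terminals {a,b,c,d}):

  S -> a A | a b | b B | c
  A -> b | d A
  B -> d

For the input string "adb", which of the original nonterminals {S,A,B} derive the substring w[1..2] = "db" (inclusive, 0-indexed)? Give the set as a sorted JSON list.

CNF form of G:
  S -> T1 A | T1 T2 | T2 B | c
  A -> T0 A | b
  B -> d
  T0 -> d
  T1 -> a
  T2 -> b

Fill CYK table bottom-up (cells [i..j] with 1 ≤ i ≤ j ≤ 2 only):
  [1..1]={B,T0}  "d"  orig:{B}
  [2..2]={A,T2}  "b"  orig:{A}
  [1..2]={A}  "db"

Original NTs in T[1,2] deriving "db": ["A"]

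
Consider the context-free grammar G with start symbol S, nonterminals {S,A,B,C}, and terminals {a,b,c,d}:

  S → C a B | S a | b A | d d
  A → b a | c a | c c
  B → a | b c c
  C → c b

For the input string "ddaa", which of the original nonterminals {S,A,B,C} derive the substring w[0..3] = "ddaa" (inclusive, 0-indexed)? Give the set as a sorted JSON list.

CNF form of G:
  S -> C X5 | S T1 | T0 A | T3 T3
  A -> T0 T1 | T2 T1 | T2 T2
  B -> T0 X4 | a
  C -> T2 T0
  T0 -> b
  T1 -> a
  T2 -> c
  T3 -> d
  X4 -> T2 T2
  X5 -> T1 B

CYK fill — only the sub-triangle for w[0..3]:
  cell(0,0) d: {T3}  orig:{}
  cell(1,1) d: {T3}  orig:{}
  cell(2,2) a: {B,T1}  orig:{B}
  cell(3,3) a: {B,T1}  orig:{B}
  cell(0,1) dd: {S}
  cell(1,2) da: ∅
  cell(2,3) aa: {X5}  orig:{}
  cell(0,2) dda: {S}
  cell(1,3) daa: ∅
  cell(0,3) ddaa: {S}

Original NTs in T[0,3] deriving "ddaa": ["S"]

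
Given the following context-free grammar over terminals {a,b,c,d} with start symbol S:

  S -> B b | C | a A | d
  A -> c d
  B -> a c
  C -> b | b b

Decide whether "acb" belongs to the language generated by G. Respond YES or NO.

Convert to CNF:
  S -> B T3 | T2 A | T3 T3 | b | d
  A -> T0 T1
  B -> T2 T0
  C -> T3 T3 | b
  T0 -> c
  T1 -> d
  T2 -> a
  T3 -> b

Fill CYK table bottom-up:
  T[0,0] 'a' = {T2}  orig:{}
  T[1,1] 'c' = {T0}  orig:{}
  T[2,2] 'b' = {C,S,T3}  orig:{C,S}
  T[0,1] 'ac' = {B}
  T[1,2] 'cb' = ∅
  T[0,2] 'acb' = {S}

S ∈ T[0,2] ⇒ YES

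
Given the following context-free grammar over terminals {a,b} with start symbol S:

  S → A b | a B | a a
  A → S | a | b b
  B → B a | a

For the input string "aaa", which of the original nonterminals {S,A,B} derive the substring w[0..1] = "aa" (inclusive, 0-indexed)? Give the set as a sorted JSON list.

CNF form of G:
  S -> A T0 | T1 B | T1 T1
  A -> A T0 | T0 T0 | T1 B | T1 T1 | a
  B -> B T1 | a
  T0 -> b
  T1 -> a

CYK table (by increasing span), restricted to cells inside w[0..1]:
  cell(0,0) a: {A,B,T1}  orig:{A,B}
  cell(1,1) a: {A,B,T1}  orig:{A,B}
  cell(0,1) aa: {A,B,S}

Original NTs in T[0,1] deriving "aa": ["A", "B", "S"]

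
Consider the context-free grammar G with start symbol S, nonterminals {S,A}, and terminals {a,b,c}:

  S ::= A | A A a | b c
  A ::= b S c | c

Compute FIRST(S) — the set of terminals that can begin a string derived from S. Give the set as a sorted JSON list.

Compute FIRST by fixpoint:
round 1:
  A via A→b S c: +{b}
  A via A→c: +{c}
  S via S→A: +{b,c}
  S: {b,c}  A: {b,c}
round 2: — fixpoint
  S: {b,c}  A: {b,c}

FIRST(S) = ["b", "c"]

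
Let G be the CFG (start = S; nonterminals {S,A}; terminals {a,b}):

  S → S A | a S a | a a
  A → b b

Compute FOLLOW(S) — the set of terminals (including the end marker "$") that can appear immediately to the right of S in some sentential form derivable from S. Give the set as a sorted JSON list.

FIRST iteration:
iter 1:
  A via A→b b: +{b}
  S via S→a S a: +{a}
  S: {a}  A: {b}
iter 2: (no change)
  S: {a}  A: {b}

FOLLOW iteration:
initialize: $ ∈ FOLLOW(S)
round 1:
  S→S A: FOLLOW(S) ⊇ FIRST(A) = {b}; new: +{b}
  S→S A: FOLLOW(A) ⊇ FOLLOW(S) ⊇ {$,b}; new: +{$,b}
  S→a S a: FOLLOW(S) ⊇ FIRST(a) = {a}; new: +{a}
  FOLLOW[S]={$,a,b}  FOLLOW[A]={$,b}
round 2:
  S→S A: FOLLOW(A) ⊇ FOLLOW(S) ⊇ {$,a,b}; new: +{a}
  FOLLOW[S]={$,a,b}  FOLLOW[A]={$,a,b}
round 3: done
  FOLLOW[S]={$,a,b}  FOLLOW[A]={$,a,b}

FOLLOW(S) = ["$", "a", "b"]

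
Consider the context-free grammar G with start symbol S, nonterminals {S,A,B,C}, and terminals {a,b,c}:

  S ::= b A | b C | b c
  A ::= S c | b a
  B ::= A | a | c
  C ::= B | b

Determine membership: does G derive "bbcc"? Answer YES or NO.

Convert to CNF:
  S -> T1 A | T1 C | T1 T0
  A -> S T0 | T1 T2
  B -> S T0 | T1 T2 | a | c
  C -> S T0 | T1 T2 | a | b | c
  T0 -> c
  T1 -> b
  T2 -> a

CYK table (by increasing span):
  T[0,0] 'b' = {C,T1}  orig:{C}
  T[1,1] 'b' = {C,T1}  orig:{C}
  T[2,2] 'c' = {B,C,T0}  orig:{B,C}
  T[3,3] 'c' = {B,C,T0}  orig:{B,C}
  T[0,1] 'bb' = {S}
  T[1,2] 'bc' = {S}
  T[2,3] 'cc' = ∅
  T[0,2] 'bbc' = {A,B,C}
  T[1,3] 'bcc' = {A,B,C}
  T[0,3] 'bbcc' = {S}

S ∈ T[0,3] ⇒ YES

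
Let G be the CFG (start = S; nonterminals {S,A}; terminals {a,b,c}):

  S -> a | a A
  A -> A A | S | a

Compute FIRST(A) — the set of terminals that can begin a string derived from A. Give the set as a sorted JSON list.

Compute FIRST by fixpoint:
pass 1:
  A via A→a: +{a}
  S via S→a: +{a}
  FIRST(S)={a}  FIRST(A)={a}
pass 2: (no change)
  FIRST(S)={a}  FIRST(A)={a}

FIRST(A) = ["a"]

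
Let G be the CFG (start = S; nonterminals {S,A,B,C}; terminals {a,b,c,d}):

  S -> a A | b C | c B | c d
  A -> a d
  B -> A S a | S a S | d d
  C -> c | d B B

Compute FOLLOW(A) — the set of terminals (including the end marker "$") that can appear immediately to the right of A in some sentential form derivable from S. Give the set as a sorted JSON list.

FIRST sets, iterate to fixpoint:
iter 1:
  A via A→a d: +{a}
  B via B→A S a: +{a}
  B via B→d d: +{d}
  C via C→c: +{c}
  C via C→d B B: +{d}
  S via S→a A: +{a}
  S via S→b C: +{b}
  S via S→c B: +{c}
  S: {a,b,c}  A: {a}  B: {a,d}  C: {c,d}
iter 2:
  B via B→S a S: +{b,c}
  S: {a,b,c}  A: {a}  B: {a,b,c,d}  C: {c,d}
iter 3: (stable)
  S: {a,b,c}  A: {a}  B: {a,b,c,d}  C: {c,d}

FOLLOW iteration:
seed FOLLOW(S) with $
iter 1:
  B→A S a: FOLLOW(A) ⊇ FIRST(S) = {a,b,c}; new: +{a,b,c}
  B→A S a: FOLLOW(S) ⊇ FIRST(a) = {a}; new: +{a}
  C→d B B: FOLLOW(B) ⊇ FIRST(B) = {a,b,c,d}; new: +{a,b,c,d}
  S→a A: FOLLOW(A) ⊇ FOLLOW(S) ⊇ {$,a}; new: +{$}
  S→b C: FOLLOW(C) ⊇ FOLLOW(S) ⊇ {$,a}; new: +{$,a}
  S→c B: FOLLOW(B) ⊇ FOLLOW(S) ⊇ {$,a}; new: +{$}
  S: {$,a}  A: {$,a,b,c}  B: {$,a,b,c,d}  C: {$,a}
iter 2:
  B→S a S: FOLLOW(S) ⊇ FOLLOW(B) ⊇ {$,a,b,c,d}; new: +{b,c,d}
  S→a A: FOLLOW(A) ⊇ FOLLOW(S) ⊇ {$,a,b,c,d}; new: +{d}
  S→b C: FOLLOW(C) ⊇ FOLLOW(S) ⊇ {$,a,b,c,d}; new: +{b,c,d}
  S: {$,a,b,c,d}  A: {$,a,b,c,d}  B: {$,a,b,c,d}  C: {$,a,b,c,d}
iter 3: (no change)
  S: {$,a,b,c,d}  A: {$,a,b,c,d}  B: {$,a,b,c,d}  C: {$,a,b,c,d}

FOLLOW(A) = ["$", "a", "b", "c", "d"]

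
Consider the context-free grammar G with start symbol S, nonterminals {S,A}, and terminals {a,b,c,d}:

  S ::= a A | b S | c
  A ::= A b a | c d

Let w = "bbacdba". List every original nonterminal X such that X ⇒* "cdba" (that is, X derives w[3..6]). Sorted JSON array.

CNF form of G:
  S -> T0 S | T1 A | c
  A -> A X4 | T2 T3
  T0 -> b
  T1 -> a
  T2 -> c
  T3 -> d
  X4 -> T0 T1

CYK fill — only the sub-triangle for w[3..6]:
  cell(3,3) c: {S,T2}  orig:{S}
  cell(4,4) d: {T3}  orig:{}
  cell(5,5) b: {T0}  orig:{}
  cell(6,6) a: {T1}  orig:{}
  cell(3,4) cd: {A}
  cell(4,5) db: ∅
  cell(5,6) ba: {X4}  orig:{}
  cell(3,5) cdb: ∅
  cell(4,6) dba: ∅
  cell(3,6) cdba: {A}

Original NTs in T[3,6] deriving "cdba": ["A"]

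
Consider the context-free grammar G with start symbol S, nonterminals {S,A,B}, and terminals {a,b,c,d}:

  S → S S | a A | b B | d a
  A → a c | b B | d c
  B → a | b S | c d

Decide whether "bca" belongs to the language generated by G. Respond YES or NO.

Convert to CNF:
  S -> S S | T0 A | T2 B | T3 T0
  A -> T0 T1 | T2 B | T3 T1
  B -> T1 T3 | T2 S | a
  T0 -> a
  T1 -> c
  T2 -> b
  T3 -> d

CYK fill:
  cell(0,0) b: {T2}  orig:{}
  cell(1,1) c: {T1}  orig:{}
  cell(2,2) a: {B,T0}  orig:{B}
  cell(0,1) bc: ∅
  cell(1,2) ca: ∅
  cell(0,2) bca: ∅

S ∉ T[0,2] ⇒ NO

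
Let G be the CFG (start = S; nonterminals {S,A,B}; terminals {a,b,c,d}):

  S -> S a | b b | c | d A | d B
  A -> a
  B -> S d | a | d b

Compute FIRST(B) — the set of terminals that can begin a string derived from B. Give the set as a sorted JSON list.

FIRST sets, iterate to fixpoint:
round 1:
  A via A→a: +{a}
  B via B→a: +{a}
  B via B→d b: +{d}
  S via S→b b: +{b}
  S via S→c: +{c}
  S via S→d A: +{d}
  S: {b,c,d}  A: {a}  B: {a,d}
round 2:
  B via B→S d: +{b,c}
  S: {b,c,d}  A: {a}  B: {a,b,c,d}
round 3: done
  S: {b,c,d}  A: {a}  B: {a,b,c,d}

FIRST(B) = ["a", "b", "c", "d"]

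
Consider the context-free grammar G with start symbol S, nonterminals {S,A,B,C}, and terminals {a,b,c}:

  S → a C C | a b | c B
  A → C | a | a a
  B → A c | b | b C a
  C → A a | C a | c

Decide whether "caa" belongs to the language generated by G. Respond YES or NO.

CNF form of G:
  S -> T0 T2 | T0 X4 | T1 B
  A -> A T0 | C T0 | T0 T0 | a | c
  B -> A T1 | T2 X3 | b
  C -> A T0 | C T0 | c
  T0 -> a
  T1 -> c
  T2 -> b
  X3 -> C T0
  X4 -> C C

CYK table (by increasing span):
  T[0,0] 'c' = {A,C,T1}  orig:{A,C}
  T[1,1] 'a' = {A,T0}  orig:{A}
  T[2,2] 'a' = {A,T0}  orig:{A}
  T[0,1] 'ca' = {A,C,X3}  orig:{A,C}
  T[1,2] 'aa' = {A,C}
  T[0,2] 'caa' = {A,C,X3,X4}  orig:{A,C}

S ∉ T[0,2] ⇒ NO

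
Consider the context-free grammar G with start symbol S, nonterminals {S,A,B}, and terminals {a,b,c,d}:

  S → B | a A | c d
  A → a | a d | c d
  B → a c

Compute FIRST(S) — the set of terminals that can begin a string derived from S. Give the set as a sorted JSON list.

Compute FIRST by fixpoint:
[1]
  A via A→a: +{a}
  A via A→c d: +{c}
  B via B→a c: +{a}
  S via S→B: +{a}
  S via S→c d: +{c}
  S: {a,c}  A: {a,c}  B: {a}
[2] (stable)
  S: {a,c}  A: {a,c}  B: {a}

FIRST(S) = ["a", "c"]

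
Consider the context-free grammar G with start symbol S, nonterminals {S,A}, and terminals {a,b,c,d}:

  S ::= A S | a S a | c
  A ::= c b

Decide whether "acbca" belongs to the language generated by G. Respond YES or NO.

CNF form of G:
  S -> A S | T2 X3 | c
  A -> T0 T1
  T0 -> c
  T1 -> b
  T2 -> a
  X3 -> S T2

CYK table (by increasing span):
  cell(0,0) a: {T2}  orig:{}
  cell(1,1) c: {S,T0}  orig:{S}
  cell(2,2) b: {T1}  orig:{}
  cell(3,3) c: {S,T0}  orig:{S}
  cell(4,4) a: {T2}  orig:{}
  cell(0,1) ac: ∅
  cell(1,2) cb: {A}
  cell(2,3) bc: ∅
  cell(3,4) ca: {X3}  orig:{}
  cell(0,2) acb: ∅
  cell(1,3) cbc: {S}
  cell(2,4) bca: ∅
  cell(0,3) acbc: ∅
  cell(1,4) cbca: {X3}  orig:{}
  cell(0,4) acbca: {S}

S ∈ T[0,4] ⇒ YES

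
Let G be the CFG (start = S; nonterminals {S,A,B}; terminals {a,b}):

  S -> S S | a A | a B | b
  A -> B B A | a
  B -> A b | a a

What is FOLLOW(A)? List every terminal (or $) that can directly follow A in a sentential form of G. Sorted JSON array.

Compute FIRST by fixpoint:
[1]
  A via A→a: +{a}
  B via B→A b: +{a}
  S via S→a A: +{a}
  S via S→b: +{b}
  FIRST[S]={a,b}  FIRST[A]={a}  FIRST[B]={a}
[2] done
  FIRST[S]={a,b}  FIRST[A]={a}  FIRST[B]={a}

FOLLOW iteration:
seed FOLLOW(S) with $
[1]
  A→B B A: FOLLOW(B) ⊇ FIRST(B) = {a}; new: +{a}
  B→A b: FOLLOW(A) ⊇ FIRST(b) = {b}; new: +{b}
  S→S S: FOLLOW(S) ⊇ FIRST(S) = {a,b}; new: +{a,b}
  S→a A: FOLLOW(A) ⊇ FOLLOW(S) ⊇ {$,a,b}; new: +{$,a}
  S→a B: FOLLOW(B) ⊇ FOLLOW(S) ⊇ {$,a,b}; new: +{$,b}
  FOLLOW(S)={$,a,b}  FOLLOW(A)={$,a,b}  FOLLOW(B)={$,a,b}
[2] — fixpoint
  FOLLOW(S)={$,a,b}  FOLLOW(A)={$,a,b}  FOLLOW(B)={$,a,b}

FOLLOW(A) = ["$", "a", "b"]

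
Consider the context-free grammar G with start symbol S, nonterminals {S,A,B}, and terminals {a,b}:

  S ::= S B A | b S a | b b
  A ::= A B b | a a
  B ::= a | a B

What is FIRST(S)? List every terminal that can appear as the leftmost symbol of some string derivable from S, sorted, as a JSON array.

FIRST sets, iterate to fixpoint:
round 1:
  A via A→a a: +{a}
  B via B→a: +{a}
  S via S→b S a: +{b}
  S: {b}  A: {a}  B: {a}
round 2: done
  S: {b}  A: {a}  B: {a}

FIRST(S) = ["b"]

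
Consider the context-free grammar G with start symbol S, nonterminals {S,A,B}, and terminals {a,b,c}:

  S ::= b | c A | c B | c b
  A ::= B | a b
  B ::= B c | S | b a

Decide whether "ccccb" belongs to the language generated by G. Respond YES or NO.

CNF form of G:
  S -> T0 A | T0 B | T0 T2 | b
  A -> B T0 | T0 A | T0 B | T0 T2 | T1 T2 | T2 T1 | b
  B -> B T0 | T0 A | T0 B | T0 T2 | T2 T1 | b
  T0 -> c
  T1 -> a
  T2 -> b

CYK fill:
  T[0,0] 'c' = {T0}  orig:{}
  T[1,1] 'c' = {T0}  orig:{}
  T[2,2] 'c' = {T0}  orig:{}
  T[3,3] 'c' = {T0}  orig:{}
  T[4,4] 'b' = {A,B,S,T2}  orig:{A,B,S}
  T[0,1] 'cc' = ∅
  T[1,2] 'cc' = ∅
  T[2,3] 'cc' = ∅
  T[3,4] 'cb' = {A,B,S}
  T[0,2] 'ccc' = ∅
  T[1,3] 'ccc' = ∅
  T[2,4] 'ccb' = {A,B,S}
  T[0,3] 'cccc' = ∅
  T[1,4] 'cccb' = {A,B,S}
  T[0,4] 'ccccb' = {A,B,S}

S ∈ T[0,4] ⇒ YES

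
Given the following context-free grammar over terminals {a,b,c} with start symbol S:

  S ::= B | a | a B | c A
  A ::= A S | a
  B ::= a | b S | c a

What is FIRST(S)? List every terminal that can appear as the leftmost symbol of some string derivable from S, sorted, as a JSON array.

FIRST sets, iterate to fixpoint:
pass 1:
  A via A→a: +{a}
  B via B→a: +{a}
  B via B→b S: +{b}
  B via B→c a: +{c}
  S via S→B: +{a,b,c}
  S: {a,b,c}  A: {a}  B: {a,b,c}
pass 2: — fixpoint
  S: {a,b,c}  A: {a}  B: {a,b,c}

FIRST(S) = ["a", "b", "c"]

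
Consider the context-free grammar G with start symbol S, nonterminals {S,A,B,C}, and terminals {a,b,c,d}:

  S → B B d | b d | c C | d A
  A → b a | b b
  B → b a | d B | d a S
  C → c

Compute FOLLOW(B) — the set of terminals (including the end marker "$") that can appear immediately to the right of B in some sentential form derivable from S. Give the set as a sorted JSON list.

FIRST iteration:
pass 1:
  A via A→b a: +{b}
  B via B→b a: +{b}
  B via B→d B: +{d}
  C via C→c: +{c}
  S via S→B B d: +{b,d}
  S via S→c C: +{c}
  FIRST(S)={b,c,d}  FIRST(A)={b}  FIRST(B)={b,d}  FIRST(C)={c}
pass 2: (no change)
  FIRST(S)={b,c,d}  FIRST(A)={b}  FIRST(B)={b,d}  FIRST(C)={c}

FOLLOW sets:
initialize: $ ∈ FOLLOW(S)
[1]
  S→B B d: FOLLOW(B) ⊇ FIRST(B) = {b,d}; new: +{b,d}
  S→c C: FOLLOW(C) ⊇ FOLLOW(S) ⊇ {$}; new: +{$}
  S→d A: FOLLOW(A) ⊇ FOLLOW(S) ⊇ {$}; new: +{$}
  FOLLOW[S]={$}  FOLLOW[A]={$}  FOLLOW[B]={b,d}  FOLLOW[C]={$}
[2]
  B→d a S: FOLLOW(S) ⊇ FOLLOW(B) ⊇ {b,d}; new: +{b,d}
  S→c C: FOLLOW(C) ⊇ FOLLOW(S) ⊇ {$,b,d}; new: +{b,d}
  S→d A: FOLLOW(A) ⊇ FOLLOW(S) ⊇ {$,b,d}; new: +{b,d}
  FOLLOW[S]={$,b,d}  FOLLOW[A]={$,b,d}  FOLLOW[B]={b,d}  FOLLOW[C]={$,b,d}
[3] done
  FOLLOW[S]={$,b,d}  FOLLOW[A]={$,b,d}  FOLLOW[B]={b,d}  FOLLOW[C]={$,b,d}

FOLLOW(B) = ["b", "d"]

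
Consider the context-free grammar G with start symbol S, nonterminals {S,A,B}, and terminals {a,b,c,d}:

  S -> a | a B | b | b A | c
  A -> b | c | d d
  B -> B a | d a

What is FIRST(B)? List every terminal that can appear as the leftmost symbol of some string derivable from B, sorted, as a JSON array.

Compute FIRST by fixpoint:
round 1:
  A via A→b: +{b}
  A via A→c: +{c}
  A via A→d d: +{d}
  B via B→d a: +{d}
  S via S→a: +{a}
  S via S→b: +{b}
  S via S→c: +{c}
  FIRST[S]={a,b,c}  FIRST[A]={b,c,d}  FIRST[B]={d}
round 2: (stable)
  FIRST[S]={a,b,c}  FIRST[A]={b,c,d}  FIRST[B]={d}

FIRST(B) = ["d"]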